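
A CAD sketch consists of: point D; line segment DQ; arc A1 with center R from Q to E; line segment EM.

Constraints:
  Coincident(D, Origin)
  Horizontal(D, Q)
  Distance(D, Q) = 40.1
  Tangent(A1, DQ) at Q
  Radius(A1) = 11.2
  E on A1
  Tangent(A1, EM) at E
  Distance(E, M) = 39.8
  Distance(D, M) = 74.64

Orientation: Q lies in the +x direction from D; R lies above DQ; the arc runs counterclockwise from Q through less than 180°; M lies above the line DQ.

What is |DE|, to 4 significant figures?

52.16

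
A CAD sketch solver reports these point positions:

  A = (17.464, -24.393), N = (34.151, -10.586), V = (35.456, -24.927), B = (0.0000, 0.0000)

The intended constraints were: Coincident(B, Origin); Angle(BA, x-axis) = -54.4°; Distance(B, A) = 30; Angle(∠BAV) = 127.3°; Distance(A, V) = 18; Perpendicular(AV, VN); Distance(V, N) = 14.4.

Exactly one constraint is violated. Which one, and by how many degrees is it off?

Perpendicular(AV, VN) — off by 6.90°.

B = (0.00, 0.00) ✓; BA at -54.40° ✓; |BA| = 30.00 ✓; ∠BAV = 127.3° ✓; |AV| = 18.00 ✓; ∠(AV, VN) = 96.90° ✗; |VN| = 14.40 ✓.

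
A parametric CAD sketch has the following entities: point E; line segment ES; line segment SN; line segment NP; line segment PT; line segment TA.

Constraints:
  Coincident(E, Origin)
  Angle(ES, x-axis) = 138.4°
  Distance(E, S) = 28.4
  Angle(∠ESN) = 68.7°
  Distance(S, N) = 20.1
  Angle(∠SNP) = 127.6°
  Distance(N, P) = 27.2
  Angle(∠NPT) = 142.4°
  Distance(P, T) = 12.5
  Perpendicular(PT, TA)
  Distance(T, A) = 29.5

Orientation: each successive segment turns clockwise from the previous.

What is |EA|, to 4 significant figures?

8.207

∠NPT = 142.4° gives PT at -62.90° from the x-axis; with |PT| = 12.5, T = (26.94, 5.260). The perpendicularity gives TA at right angles to PT, so TA runs at -152.9°; with |TA| = 29.5, A = (0.6799, -8.178). Then |EA| = |A − E| = 8.207.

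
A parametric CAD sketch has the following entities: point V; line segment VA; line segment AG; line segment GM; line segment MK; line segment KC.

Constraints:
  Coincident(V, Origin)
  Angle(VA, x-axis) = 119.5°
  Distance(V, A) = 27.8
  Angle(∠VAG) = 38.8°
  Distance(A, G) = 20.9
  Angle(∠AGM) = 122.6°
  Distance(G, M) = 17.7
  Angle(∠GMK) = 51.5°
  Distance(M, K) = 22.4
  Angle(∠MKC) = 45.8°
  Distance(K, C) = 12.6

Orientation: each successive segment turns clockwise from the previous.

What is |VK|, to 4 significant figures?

14.34

∠AGM = 122.6° gives GM at -79.10° from the x-axis; with |GM| = 17.7, M = (9.076, -0.9125). ∠GMK = 51.5° gives MK at 152.4° from the x-axis; with |MK| = 22.4, K = (-10.77, 9.465). Then |VK| = |K − V| = 14.34.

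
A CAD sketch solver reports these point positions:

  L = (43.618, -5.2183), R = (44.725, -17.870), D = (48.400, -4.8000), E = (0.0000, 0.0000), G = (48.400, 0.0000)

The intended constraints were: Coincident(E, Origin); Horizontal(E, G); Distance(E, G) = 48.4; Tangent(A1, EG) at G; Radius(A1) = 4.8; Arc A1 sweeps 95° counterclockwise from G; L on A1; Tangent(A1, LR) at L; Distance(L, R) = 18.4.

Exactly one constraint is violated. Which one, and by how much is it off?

Distance(L, R) = 18.4 — off by 5.70.

E = (0.00, 0.00) ✓; E.y = 0.00, G.y = 0.00 ✓; |EG| = 48.40 ✓; ∠(DG, GE) = 90.00° ✓; |DG| = 4.800 ✓; bearing(D→L) − bearing(D→G) = 95.00° ✓; |DL| = 4.800 ✓; ∠(DL, LR) = 90.00° ✓; |LR| = 12.70 ✗.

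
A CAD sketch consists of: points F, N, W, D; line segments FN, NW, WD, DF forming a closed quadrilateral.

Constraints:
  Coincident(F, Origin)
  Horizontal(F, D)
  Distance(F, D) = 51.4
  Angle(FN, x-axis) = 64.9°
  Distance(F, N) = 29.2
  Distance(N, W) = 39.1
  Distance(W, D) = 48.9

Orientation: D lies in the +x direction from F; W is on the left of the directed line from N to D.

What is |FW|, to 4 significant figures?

65.92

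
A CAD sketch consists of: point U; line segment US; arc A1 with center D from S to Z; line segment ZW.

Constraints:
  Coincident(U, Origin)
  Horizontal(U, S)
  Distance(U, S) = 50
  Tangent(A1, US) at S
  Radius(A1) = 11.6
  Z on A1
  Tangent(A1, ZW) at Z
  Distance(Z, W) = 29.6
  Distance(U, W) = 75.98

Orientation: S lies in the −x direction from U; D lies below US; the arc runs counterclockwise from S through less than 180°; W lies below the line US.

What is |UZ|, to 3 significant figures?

62.4

U is at the origin; US is horizontal with |US| = 50.0 and S on the −x side, so S = (-50.0, 0.00). The tangent condition forces DS to be normal to US, so D = S + (0, -11.6) = (-50.0, -11.6). Since DZ ⟂ ZW (tangency), |DW| = √(11.6² + 29.6²) = 31.8 regardless of where Z sits on A1. So W lies on both circle(U, 75.98) and circle(D, 31.8); the below-US intersection is W = (-64.7, -39.8). Z is the foot of the tangent from W: Z = (-61.5, -10.3).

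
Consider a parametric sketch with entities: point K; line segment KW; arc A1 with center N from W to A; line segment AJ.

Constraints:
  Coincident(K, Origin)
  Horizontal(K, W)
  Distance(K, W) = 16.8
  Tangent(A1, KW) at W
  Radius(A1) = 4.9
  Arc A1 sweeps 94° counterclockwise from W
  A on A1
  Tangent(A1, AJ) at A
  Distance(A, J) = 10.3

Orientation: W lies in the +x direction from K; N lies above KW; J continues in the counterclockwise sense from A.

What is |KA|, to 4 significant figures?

22.31

Tangency of A1 to KW means the radius NW is perpendicular to KW, so N = W + (0, 4.9) = (16.80, 4.900). On A1, W sits at bearing -90° from N; a 94° counterclockwise sweep puts A at bearing 4°, so A = N + 4.9·(cos 4°, sin 4°) = (21.69, 5.242). Then |KA| = |A − K| = 22.31.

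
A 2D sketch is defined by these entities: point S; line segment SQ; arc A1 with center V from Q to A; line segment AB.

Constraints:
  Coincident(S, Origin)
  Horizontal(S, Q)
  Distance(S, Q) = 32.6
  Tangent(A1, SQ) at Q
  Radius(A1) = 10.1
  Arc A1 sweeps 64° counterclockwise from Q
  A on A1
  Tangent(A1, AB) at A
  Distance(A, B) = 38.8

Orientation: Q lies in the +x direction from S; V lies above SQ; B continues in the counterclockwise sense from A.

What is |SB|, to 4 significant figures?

71.33

On A1, Q sits at bearing -90° from V; a 64° counterclockwise sweep puts A at bearing -26°, so A = V + 10.1·(cos -26°, sin -26°) = (41.68, 5.672). Since A1 is tangent to AB there, VA ⟂ AB, so AB runs along (−sin -26°, cos -26°); with |AB| = 38.8, B = (58.69, 40.55). Then |SB| = |B − S| = 71.33.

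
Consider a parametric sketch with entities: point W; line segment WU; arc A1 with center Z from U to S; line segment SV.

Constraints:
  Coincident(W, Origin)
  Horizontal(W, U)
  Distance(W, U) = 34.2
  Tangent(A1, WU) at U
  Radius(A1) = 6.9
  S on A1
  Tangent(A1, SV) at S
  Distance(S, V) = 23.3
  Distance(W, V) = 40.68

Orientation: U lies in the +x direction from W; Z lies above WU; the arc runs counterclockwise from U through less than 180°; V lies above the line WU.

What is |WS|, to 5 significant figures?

41.380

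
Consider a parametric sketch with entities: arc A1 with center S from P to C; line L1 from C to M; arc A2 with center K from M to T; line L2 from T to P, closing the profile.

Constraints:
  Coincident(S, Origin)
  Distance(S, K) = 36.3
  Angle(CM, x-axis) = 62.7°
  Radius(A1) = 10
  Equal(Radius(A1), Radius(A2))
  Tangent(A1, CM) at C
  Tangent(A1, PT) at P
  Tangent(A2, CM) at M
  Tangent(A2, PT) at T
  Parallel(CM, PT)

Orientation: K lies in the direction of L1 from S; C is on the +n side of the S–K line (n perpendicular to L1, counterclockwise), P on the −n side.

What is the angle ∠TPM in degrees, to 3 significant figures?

28.9°

The slot axis is L1's direction at 62.7°, so u = (cos 62.7°, sin 62.7°) = (0.459, 0.889) and n = (−sin 62.7°, cos 62.7°) = (-0.889, 0.459). S is at the origin and K lies 36.3 along u from S, so K = 36.3·u = (16.6, 32.3). Tangency of A1 to both parallel lines with radius 10.0 puts C and P at S ± 10.0·n: C = (-8.89, 4.59), P = (8.89, -4.59). Equal radii place M and T the same way about K: M = K + 10.0·n = (7.76, 36.8), T = K − 10.0·n = (25.5, 27.7). Then cos ∠TPM = PT·PM / (|PT||PM|), giving 28.9°.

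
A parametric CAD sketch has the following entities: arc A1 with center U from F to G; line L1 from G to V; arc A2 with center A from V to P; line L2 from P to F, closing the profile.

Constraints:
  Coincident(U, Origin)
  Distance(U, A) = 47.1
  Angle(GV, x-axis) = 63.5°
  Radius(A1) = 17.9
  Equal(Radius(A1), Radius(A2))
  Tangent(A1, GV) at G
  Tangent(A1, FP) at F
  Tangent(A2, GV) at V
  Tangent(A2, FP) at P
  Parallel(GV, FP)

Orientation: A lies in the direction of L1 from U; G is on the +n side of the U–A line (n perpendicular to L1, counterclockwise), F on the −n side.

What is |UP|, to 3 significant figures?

50.4

The slot axis is L1's direction at 63.5°, so u = (cos 63.5°, sin 63.5°) = (0.446, 0.895) and n = (−sin 63.5°, cos 63.5°) = (-0.895, 0.446). U is at the origin and A lies 47.1 along u from U, so A = 47.1·u = (21.0, 42.2). Tangency of A1 to both parallel lines with radius 17.9 puts G and F at U ± 17.9·n: G = (-16.0, 7.99), F = (16.0, -7.99). Equal radii place V and P the same way about A: V = A + 17.9·n = (5.00, 50.1), P = A − 17.9·n = (37.0, 34.2). Then |UP| = |P − U| = 50.4.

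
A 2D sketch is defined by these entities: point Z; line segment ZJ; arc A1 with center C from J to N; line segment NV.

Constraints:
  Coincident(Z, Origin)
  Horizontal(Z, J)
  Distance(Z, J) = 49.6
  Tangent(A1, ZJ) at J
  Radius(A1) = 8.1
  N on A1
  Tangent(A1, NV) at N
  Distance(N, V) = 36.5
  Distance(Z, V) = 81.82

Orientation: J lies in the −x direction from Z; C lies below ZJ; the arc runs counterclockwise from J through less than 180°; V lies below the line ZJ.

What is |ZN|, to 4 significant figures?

57.08

Checks: |CN| = 8.100 ✓; ∠(CN, NV) = 90.00° ✓; |NV| = 36.50 ✓; |ZV| = 81.82 ✓.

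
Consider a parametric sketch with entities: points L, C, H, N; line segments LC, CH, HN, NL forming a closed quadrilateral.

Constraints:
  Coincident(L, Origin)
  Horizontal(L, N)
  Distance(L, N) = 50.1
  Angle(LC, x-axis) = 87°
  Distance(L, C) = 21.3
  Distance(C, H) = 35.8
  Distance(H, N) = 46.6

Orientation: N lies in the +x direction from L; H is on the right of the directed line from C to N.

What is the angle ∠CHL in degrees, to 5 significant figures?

14.518°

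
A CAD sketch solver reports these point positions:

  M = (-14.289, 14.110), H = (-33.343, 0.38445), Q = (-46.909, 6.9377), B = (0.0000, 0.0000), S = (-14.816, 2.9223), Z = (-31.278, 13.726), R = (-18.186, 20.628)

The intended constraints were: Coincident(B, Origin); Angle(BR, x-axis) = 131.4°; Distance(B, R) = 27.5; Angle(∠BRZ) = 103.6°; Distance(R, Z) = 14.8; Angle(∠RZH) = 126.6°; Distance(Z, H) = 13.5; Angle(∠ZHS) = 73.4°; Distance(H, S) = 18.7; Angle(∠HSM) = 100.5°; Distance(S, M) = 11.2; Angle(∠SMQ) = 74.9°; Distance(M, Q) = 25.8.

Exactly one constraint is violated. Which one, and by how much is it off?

Distance(M, Q) = 25.8 — off by 7.60.

B = (0.00, 0.00) ✓; BR at 131.4° ✓; |BR| = 27.50 ✓; ∠BRZ = 103.6° ✓; |RZ| = 14.80 ✓; ∠RZH = 126.6° ✓; |ZH| = 13.50 ✓; ∠ZHS = 73.40° ✓; |HS| = 18.70 ✓; ∠HSM = 100.5° ✓; |SM| = 11.20 ✓; ∠SMQ = 74.90° ✓; |MQ| = 33.40 ✗.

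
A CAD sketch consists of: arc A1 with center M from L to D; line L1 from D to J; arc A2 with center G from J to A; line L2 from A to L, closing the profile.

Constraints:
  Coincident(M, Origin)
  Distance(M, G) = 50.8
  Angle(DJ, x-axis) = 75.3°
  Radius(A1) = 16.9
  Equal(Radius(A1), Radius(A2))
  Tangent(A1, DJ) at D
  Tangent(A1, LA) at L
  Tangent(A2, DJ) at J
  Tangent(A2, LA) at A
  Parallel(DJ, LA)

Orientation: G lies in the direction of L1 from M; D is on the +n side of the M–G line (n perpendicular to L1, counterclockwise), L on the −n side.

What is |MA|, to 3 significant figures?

53.5

The slot axis is L1's direction at 75.3°, so u = (cos 75.3°, sin 75.3°) = (0.254, 0.967) and n = (−sin 75.3°, cos 75.3°) = (-0.967, 0.254). M is at the origin and G lies 50.8 along u from M, so G = 50.8·u = (12.9, 49.1). Tangency of A1 to both parallel lines with radius 16.9 puts D and L at M ± 16.9·n: D = (-16.3, 4.29), L = (16.3, -4.29). Equal radii place J and A the same way about G: J = G + 16.9·n = (-3.46, 53.4), A = G − 16.9·n = (29.2, 44.8). Then |MA| = |A − M| = 53.5.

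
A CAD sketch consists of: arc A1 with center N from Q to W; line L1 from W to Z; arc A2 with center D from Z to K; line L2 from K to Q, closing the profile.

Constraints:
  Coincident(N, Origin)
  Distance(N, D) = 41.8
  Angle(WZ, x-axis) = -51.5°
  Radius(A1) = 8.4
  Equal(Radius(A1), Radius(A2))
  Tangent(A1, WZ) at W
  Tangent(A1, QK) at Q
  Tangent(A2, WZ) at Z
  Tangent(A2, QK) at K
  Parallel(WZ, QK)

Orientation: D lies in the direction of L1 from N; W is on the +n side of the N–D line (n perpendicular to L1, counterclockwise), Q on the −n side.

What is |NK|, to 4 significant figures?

42.64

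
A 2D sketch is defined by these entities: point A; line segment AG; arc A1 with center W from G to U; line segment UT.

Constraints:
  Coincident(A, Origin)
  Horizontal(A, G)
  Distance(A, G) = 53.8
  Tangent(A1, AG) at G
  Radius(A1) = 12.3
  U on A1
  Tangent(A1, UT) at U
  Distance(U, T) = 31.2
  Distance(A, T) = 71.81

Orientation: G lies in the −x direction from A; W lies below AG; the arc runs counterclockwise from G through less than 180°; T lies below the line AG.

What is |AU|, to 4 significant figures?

67.43

Checks: ∠(WG, GA) = 90.00° ✓; |WU| = 12.30 ✓; ∠(WU, UT) = 90.00° ✓; |UT| = 31.20 ✓; |AT| = 71.81 ✓.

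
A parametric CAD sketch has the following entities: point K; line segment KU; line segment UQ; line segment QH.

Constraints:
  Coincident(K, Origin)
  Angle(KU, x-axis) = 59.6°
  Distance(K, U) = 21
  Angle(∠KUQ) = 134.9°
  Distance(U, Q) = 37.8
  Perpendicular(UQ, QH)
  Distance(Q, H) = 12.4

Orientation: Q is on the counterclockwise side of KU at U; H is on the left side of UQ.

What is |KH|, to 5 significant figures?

52.681

K is at the origin; KU runs at 59.6° with length 21.0, so U = 21.0·(cos 59.6°, sin 59.6°) = (10.627, 18.113). ∠KUQ = 134.9°, so UQ runs at 59.6° + (180° − 134.9°) = 104.70° from the x-axis; with |UQ| = 37.8, Q = U + 37.8·(cos 104.70°, sin 104.70°) = (1.0347, 54.676). UQ ⟂ QH; with |QH| = 12.4 on the left of UQ, H = Q + 12.4·(-0.96727, -0.25376) = (-10.959, 51.529). Then |KH| = |H − K| = 52.681.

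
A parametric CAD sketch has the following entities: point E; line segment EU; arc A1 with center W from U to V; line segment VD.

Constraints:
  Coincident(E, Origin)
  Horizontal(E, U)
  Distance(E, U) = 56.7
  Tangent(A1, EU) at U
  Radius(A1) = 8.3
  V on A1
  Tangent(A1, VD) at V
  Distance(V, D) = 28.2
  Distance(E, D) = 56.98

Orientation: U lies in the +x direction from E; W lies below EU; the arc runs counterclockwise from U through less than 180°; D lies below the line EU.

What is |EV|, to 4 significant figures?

49.01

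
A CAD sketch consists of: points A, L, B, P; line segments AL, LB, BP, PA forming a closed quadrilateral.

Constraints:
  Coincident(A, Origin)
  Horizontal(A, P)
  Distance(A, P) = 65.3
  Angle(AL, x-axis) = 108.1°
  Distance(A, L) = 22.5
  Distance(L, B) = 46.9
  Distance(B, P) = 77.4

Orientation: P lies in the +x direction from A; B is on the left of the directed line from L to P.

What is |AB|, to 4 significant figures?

63.72

A is at the origin; AP is horizontal with |AP| = 65.3 and P in +x, so P = (65.3, 0). AL runs at 108.1° with |AL| = 22.5, so L = (-6.990, 21.39). B is determined by |LB| = 46.9 and |BP| = 77.4 together: it lies at the intersection of circle(L, 46.9) and circle(P, 77.4). With |LP| = 75.39, the foot of the radical line on LP is 12.55 from L and the perpendicular offset is √(46.9² − 12.55²) = 45.19. Taking the left-of-LP solution: B = (17.86, 61.16).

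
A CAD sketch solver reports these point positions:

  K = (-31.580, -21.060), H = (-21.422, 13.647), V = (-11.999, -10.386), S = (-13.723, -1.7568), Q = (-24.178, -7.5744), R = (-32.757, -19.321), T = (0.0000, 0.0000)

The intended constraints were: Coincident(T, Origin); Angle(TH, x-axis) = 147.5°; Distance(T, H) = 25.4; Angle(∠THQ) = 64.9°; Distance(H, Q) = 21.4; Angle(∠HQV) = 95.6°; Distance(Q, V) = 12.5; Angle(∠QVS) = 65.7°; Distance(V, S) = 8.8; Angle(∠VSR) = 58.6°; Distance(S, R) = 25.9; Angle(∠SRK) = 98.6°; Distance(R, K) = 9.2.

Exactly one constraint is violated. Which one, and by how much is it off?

Distance(R, K) = 9.2 — off by 7.10.

T = (0.00, 0.00) ✓; TH at 147.5° ✓; |TH| = 25.40 ✓; ∠THQ = 64.90° ✓; |HQ| = 21.40 ✓; ∠HQV = 95.60° ✓; |QV| = 12.50 ✓; ∠QVS = 65.70° ✓; |VS| = 8.800 ✓; ∠VSR = 58.60° ✓; |SR| = 25.90 ✓; ∠SRK = 98.61° ✓; |RK| = 2.100 ✗.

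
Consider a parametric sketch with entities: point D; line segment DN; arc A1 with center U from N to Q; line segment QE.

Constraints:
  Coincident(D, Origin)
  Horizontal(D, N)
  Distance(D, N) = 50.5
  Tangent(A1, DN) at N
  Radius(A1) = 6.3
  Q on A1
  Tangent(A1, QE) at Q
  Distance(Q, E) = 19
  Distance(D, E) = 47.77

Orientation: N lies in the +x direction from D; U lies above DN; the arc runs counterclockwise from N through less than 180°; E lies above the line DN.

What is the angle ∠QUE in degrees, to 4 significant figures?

71.66°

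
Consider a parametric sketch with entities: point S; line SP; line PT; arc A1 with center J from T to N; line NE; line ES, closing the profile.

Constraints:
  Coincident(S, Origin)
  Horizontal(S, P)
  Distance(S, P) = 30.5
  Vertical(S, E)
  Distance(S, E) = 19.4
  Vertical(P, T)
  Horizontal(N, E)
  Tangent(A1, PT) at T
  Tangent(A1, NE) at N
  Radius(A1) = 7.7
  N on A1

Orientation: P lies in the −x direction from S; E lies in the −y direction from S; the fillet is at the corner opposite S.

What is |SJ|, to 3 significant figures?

25.6

S is at the origin; SP is horizontal with |SP| = 30.5 and P on the −x side, so P = (-30.5, 0.00). SE is vertical with |SE| = 19.4 and E on the −y side, so E = (0.00, -19.4). The virtual corner opposite S is at (-30.5, -19.4). Tangency of A1 to PT means the radius JT is perpendicular to PT and since A1 is tangent to NE there, JN ⟂ NE, with radius 7.7, so the center J sits 7.7 in from both sides at J = (-22.8, -11.7). Then |SJ| = |J − S| = 25.6.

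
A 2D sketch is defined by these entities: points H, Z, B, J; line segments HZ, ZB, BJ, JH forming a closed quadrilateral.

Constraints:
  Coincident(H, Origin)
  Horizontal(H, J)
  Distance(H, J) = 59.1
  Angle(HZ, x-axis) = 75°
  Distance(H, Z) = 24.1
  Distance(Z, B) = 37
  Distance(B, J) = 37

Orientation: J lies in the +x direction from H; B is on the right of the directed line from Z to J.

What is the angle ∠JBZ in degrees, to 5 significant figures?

102.62°

Checks: |ZB| = 37.00 ✓; |BJ| = 37.00 ✓.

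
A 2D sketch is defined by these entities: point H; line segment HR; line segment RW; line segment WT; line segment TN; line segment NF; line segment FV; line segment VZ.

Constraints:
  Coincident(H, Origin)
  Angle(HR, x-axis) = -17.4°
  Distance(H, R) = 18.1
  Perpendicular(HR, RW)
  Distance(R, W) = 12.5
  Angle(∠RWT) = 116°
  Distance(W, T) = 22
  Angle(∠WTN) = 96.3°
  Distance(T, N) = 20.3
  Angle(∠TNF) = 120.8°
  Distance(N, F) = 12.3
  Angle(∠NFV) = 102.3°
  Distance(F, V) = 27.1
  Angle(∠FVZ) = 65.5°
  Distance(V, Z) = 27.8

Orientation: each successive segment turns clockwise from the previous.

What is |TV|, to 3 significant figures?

29.9

∠TNF = 120.8° gives NF at 45.7° from the x-axis; with |NF| = 12.3, F = (-4.85, 7.79). ∠NFV = 102.3° gives FV at -32.0° from the x-axis; with |FV| = 27.1, V = (18.1, -6.57). Then |TV| = |V − T| = 29.9.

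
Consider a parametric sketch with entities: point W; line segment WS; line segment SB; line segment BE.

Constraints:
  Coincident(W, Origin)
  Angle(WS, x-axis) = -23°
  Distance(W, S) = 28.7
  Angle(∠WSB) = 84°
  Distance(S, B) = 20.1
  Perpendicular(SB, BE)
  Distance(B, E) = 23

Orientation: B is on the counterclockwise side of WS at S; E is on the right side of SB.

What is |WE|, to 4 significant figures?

54.31

∠WSB = 84.0°, so SB runs at -23.0° + (180° − 84.0°) = 73.00° from the x-axis; with |SB| = 20.1, B = S + 20.1·(cos 73.00°, sin 73.00°) = (32.30, 8.008). SB ⟂ BE; with |BE| = 23.0 on the right of SB, E = B + 23.0·(0.9563, -0.2924) = (54.29, 1.283). Then |WE| = |E − W| = 54.31.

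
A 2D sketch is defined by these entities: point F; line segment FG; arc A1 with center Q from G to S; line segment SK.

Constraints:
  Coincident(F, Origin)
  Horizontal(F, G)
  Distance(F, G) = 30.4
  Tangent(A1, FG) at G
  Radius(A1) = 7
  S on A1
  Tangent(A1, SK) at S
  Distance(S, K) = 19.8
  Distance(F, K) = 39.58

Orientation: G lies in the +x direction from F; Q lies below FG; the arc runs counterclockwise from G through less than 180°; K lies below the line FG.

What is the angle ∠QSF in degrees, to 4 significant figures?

146.8°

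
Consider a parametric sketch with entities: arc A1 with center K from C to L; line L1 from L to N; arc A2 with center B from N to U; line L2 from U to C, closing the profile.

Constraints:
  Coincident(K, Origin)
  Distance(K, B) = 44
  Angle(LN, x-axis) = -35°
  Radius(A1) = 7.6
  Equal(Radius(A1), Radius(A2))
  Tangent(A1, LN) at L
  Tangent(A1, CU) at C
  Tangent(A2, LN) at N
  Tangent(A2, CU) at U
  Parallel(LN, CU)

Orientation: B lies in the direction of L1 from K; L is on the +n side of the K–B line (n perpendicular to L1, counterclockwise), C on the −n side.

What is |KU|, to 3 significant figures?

44.7

The slot axis is L1's direction at -35.0°, so u = (cos -35.0°, sin -35.0°) = (0.819, -0.574) and n = (−sin -35.0°, cos -35.0°) = (0.574, 0.819). K is at the origin and B lies 44.0 along u from K, so B = 44.0·u = (36.0, -25.2). Tangency of A1 to both parallel lines with radius 7.6 puts L and C at K ± 7.6·n: L = (4.36, 6.23), C = (-4.36, -6.23). Equal radii place N and U the same way about B: N = B + 7.6·n = (40.4, -19.0), U = B − 7.6·n = (31.7, -31.5). Then |KU| = |U − K| = 44.7.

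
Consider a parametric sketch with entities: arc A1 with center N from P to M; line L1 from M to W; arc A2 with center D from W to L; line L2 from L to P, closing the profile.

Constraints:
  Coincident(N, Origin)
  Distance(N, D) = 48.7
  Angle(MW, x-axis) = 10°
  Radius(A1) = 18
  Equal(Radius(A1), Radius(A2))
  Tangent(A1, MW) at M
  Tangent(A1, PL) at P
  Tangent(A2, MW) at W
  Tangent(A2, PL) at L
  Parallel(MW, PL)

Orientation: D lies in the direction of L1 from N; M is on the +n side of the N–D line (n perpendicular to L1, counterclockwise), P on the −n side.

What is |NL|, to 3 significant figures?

51.9

Tangency of A1 to both parallel lines with radius 18.0 puts M and P at N ± 18.0·n: M = (-3.13, 17.7), P = (3.13, -17.7). Equal radii place W and L the same way about D: W = D + 18.0·n = (44.8, 26.2), L = D − 18.0·n = (51.1, -9.27). Then |NL| = |L − N| = 51.9.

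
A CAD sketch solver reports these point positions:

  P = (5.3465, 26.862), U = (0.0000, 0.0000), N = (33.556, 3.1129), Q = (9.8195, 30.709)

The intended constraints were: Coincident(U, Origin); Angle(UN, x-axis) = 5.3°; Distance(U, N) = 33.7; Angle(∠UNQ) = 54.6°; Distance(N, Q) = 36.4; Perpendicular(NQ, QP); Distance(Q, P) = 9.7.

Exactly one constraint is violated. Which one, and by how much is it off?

Distance(Q, P) = 9.7 — off by 3.80.

U = (0.00, 0.00) ✓; UN at 5.300° ✓; |UN| = 33.70 ✓; ∠UNQ = 54.60° ✓; |NQ| = 36.40 ✓; ∠(NQ, QP) = 90.00° ✓; |QP| = 5.900 ✗.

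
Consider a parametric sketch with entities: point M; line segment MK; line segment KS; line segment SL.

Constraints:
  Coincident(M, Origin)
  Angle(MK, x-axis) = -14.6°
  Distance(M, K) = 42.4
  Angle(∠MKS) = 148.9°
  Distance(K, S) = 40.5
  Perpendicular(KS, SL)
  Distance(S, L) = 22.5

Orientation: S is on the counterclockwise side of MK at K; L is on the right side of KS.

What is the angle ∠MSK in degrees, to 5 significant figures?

15.915°

M is at the origin; MK runs at -14.6° with length 42.4, so K = 42.4·(cos -14.6°, sin -14.6°) = (41.031, -10.688). ∠MKS = 148.9°, so KS runs at -14.6° + (180° − 148.9°) = 16.500° from the x-axis; with |KS| = 40.5, S = K + 40.5·(cos 16.500°, sin 16.500°) = (79.863, 0.81488). Then cos ∠MSK = SM·SK / (|SM||SK|), giving 15.915°.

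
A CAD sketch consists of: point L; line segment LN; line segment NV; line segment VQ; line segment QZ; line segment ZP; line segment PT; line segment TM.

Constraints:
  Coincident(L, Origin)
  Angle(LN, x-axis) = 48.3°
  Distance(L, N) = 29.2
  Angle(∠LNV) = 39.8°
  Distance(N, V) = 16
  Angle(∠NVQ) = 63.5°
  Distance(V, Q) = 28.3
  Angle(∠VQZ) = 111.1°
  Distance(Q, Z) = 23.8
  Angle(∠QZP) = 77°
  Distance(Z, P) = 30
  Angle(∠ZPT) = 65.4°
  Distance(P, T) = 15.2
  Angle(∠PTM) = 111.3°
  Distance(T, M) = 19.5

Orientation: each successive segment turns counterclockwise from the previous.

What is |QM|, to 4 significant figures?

10.55

L is at the origin; LN runs at 48.3° with length 29.2, so N = (19.42, 21.80). ∠LNV = 39.8° gives NV at -171.5° from the x-axis; with |NV| = 16.0, V = (3.600, 19.44). ∠NVQ = 63.5° gives VQ at -55.00° from the x-axis; with |VQ| = 28.3, Q = (19.83, -3.745). ∠VQZ = 111.1° gives QZ at 13.90° from the x-axis; with |QZ| = 23.8, Z = (42.94, 1.972). ∠QZP = 77.0° gives ZP at 116.9° from the x-axis; with |ZP| = 30.0, P = (29.36, 28.73). ∠ZPT = 65.4° gives PT at -128.5° from the x-axis; with |PT| = 15.2, T = (19.90, 16.83). ∠PTM = 111.3° gives TM at -59.80° from the x-axis; with |TM| = 19.5, M = (29.71, -0.02277). Then |QM| = |M − Q| = 10.55.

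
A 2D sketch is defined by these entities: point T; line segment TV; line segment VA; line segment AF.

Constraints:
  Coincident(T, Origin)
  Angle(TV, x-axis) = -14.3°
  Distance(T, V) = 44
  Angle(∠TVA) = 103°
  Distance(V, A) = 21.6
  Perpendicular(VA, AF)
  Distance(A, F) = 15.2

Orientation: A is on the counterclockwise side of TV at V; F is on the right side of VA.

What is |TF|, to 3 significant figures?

66.1

T is at the origin; TV runs at -14.3° with length 44.0, so V = 44.0·(cos -14.3°, sin -14.3°) = (42.6, -10.9). ∠TVA = 103.0°, so VA runs at -14.3° + (180° − 103.0°) = 62.7° from the x-axis; with |VA| = 21.6, A = V + 21.6·(cos 62.7°, sin 62.7°) = (52.5, 8.33). VA is perpendicular to AF; with |AF| = 15.2 on the right of VA, F = A + 15.2·(0.889, -0.459) = (66.1, 1.35). Then |TF| = |F − T| = 66.1.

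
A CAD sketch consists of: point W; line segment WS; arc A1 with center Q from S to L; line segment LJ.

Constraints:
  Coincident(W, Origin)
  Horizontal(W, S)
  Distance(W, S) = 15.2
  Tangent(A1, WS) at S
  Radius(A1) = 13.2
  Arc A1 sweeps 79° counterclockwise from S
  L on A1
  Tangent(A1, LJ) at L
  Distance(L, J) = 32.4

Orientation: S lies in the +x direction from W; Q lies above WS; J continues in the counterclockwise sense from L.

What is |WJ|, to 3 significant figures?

54.6

W is at the origin; WS is horizontal with |WS| = 15.2 and S on the +x side, so S = (15.2, 0.00). The tangent condition forces QS to be normal to WS, so Q = S + (0, 13.2) = (15.2, 13.2). On A1, S sits at bearing -90° from Q; a 79° counterclockwise sweep puts L at bearing -11°, so L = Q + 13.2·(cos -11°, sin -11°) = (28.2, 10.7). A1 meets LJ tangentially, so QL is at right angles to LJ, so LJ runs along (−sin -11°, cos -11°); with |LJ| = 32.4, J = (34.3, 42.5). Then |WJ| = |J − W| = 54.6.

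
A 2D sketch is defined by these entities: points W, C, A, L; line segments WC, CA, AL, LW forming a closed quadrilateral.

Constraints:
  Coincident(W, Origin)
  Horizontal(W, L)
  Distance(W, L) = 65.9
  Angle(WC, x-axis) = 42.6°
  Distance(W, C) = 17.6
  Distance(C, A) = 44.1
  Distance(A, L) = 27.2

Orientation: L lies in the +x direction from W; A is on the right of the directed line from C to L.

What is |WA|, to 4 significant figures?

48.84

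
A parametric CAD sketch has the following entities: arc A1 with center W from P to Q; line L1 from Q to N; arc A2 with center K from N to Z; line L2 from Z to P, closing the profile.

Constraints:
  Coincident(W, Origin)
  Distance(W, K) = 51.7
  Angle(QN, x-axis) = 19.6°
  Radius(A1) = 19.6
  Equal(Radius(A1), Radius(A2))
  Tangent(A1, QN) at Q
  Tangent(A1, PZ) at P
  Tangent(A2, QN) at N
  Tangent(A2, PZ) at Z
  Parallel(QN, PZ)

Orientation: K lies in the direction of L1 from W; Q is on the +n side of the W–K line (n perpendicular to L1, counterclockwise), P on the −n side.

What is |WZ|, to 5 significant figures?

55.291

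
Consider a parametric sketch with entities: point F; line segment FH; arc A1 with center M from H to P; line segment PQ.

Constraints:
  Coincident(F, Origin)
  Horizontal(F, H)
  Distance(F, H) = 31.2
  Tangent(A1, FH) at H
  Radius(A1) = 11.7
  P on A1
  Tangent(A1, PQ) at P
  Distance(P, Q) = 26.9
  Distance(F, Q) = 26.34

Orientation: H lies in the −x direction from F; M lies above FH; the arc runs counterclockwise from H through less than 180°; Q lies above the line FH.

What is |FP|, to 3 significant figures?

22.4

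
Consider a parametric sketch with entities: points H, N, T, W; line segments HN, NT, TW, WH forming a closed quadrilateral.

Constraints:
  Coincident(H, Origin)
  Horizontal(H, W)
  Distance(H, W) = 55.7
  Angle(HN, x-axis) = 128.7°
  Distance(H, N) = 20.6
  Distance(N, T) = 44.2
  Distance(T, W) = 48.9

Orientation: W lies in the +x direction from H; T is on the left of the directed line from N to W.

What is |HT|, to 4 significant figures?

45.92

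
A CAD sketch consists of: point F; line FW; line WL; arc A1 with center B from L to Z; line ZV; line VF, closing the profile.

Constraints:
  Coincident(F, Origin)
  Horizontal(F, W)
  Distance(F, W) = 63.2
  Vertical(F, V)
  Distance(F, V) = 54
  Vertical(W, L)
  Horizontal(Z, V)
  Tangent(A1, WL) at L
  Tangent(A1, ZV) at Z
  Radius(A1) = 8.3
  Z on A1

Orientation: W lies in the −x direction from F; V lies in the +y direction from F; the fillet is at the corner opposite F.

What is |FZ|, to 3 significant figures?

77.0

The virtual corner opposite F is at (-63.2, 54.0). The tangent condition forces BL to be normal to WL and the tangent condition forces BZ to be normal to ZV, with radius 8.3, so the center B sits 8.3 in from both sides at B = (-54.9, 45.7). That places the tangent points at L = (-63.2, 45.7) on WL and Z = (-54.9, 54.0) on ZV. Then |FZ| = |Z − F| = 77.0.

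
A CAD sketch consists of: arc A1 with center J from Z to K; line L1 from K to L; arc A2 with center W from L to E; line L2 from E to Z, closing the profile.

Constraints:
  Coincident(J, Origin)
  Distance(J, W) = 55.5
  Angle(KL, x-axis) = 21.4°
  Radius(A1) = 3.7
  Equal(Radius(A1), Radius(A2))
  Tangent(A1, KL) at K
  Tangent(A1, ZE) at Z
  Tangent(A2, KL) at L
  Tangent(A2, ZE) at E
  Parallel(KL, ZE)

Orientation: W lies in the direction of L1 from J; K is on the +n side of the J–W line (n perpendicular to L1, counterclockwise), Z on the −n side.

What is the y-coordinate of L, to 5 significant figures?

23.696

The slot axis is L1's direction at 21.4°, so u = (cos 21.4°, sin 21.4°) = (0.93106, 0.36488) and n = (−sin 21.4°, cos 21.4°) = (-0.36488, 0.93106). J is at the origin and W lies 55.5 along u from J, so W = 55.5·u = (51.674, 20.251). Tangency of A1 to both parallel lines with radius 3.7 puts K and Z at J ± 3.7·n: K = (-1.3500, 3.4449), Z = (1.3500, -3.4449). Equal radii place L and E the same way about W: L = W + 3.7·n = (50.324, 23.696), E = W − 3.7·n = (53.024, 16.806). So L.y = 23.696.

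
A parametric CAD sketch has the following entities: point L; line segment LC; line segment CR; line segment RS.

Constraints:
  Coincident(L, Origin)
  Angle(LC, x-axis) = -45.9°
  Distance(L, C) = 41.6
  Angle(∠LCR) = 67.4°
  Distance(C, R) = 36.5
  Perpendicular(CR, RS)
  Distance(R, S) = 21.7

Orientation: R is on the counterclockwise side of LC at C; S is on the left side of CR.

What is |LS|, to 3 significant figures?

26.5

L is at the origin; LC runs at -45.9° with length 41.6, so C = 41.6·(cos -45.9°, sin -45.9°) = (28.9, -29.9). ∠LCR = 67.4°, so CR runs at -45.9° + (180° − 67.4°) = 66.7° from the x-axis; with |CR| = 36.5, R = C + 36.5·(cos 66.7°, sin 66.7°) = (43.4, 3.65). CR ⟂ RS; with |RS| = 21.7 on the left of CR, S = R + 21.7·(-0.918, 0.396) = (23.5, 12.2). Then |LS| = |S − L| = 26.5.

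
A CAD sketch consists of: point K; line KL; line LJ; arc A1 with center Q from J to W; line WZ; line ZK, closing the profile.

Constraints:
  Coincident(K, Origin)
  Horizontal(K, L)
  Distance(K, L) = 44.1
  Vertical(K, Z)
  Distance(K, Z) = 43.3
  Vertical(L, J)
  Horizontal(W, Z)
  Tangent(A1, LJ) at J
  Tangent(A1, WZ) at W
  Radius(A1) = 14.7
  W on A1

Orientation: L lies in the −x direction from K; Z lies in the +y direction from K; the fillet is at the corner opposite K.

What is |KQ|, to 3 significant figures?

41.0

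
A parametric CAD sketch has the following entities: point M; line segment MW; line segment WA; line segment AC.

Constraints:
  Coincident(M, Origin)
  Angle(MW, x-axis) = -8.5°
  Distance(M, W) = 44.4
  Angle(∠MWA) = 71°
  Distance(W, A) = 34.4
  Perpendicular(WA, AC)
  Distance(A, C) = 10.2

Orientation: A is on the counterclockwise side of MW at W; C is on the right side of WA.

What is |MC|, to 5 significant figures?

55.863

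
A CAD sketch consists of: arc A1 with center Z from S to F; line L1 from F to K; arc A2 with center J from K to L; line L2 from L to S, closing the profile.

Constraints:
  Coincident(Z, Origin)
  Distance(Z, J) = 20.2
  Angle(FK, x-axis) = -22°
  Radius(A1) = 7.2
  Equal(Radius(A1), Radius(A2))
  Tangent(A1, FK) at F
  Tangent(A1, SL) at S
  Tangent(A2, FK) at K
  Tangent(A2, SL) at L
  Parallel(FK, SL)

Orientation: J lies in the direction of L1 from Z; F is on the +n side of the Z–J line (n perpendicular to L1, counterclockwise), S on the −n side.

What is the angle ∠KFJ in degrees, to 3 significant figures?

19.6°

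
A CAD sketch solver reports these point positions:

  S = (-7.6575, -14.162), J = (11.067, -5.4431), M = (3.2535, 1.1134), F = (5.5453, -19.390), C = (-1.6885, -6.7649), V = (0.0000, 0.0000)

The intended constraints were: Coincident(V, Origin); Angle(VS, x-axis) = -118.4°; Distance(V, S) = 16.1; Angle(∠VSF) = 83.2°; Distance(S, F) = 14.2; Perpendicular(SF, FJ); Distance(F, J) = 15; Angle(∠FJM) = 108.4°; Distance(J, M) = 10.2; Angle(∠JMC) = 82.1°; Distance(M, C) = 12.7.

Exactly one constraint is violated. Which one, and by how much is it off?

Distance(M, C) = 12.7 — off by 3.40.

V = (0.00, 0.00) ✓; VS at -118.4° ✓; |VS| = 16.10 ✓; ∠VSF = 83.20° ✓; |SF| = 14.20 ✓; ∠(SF, FJ) = 90.00° ✓; |FJ| = 15.00 ✓; ∠FJM = 108.4° ✓; |JM| = 10.20 ✓; ∠JMC = 82.10° ✓; |MC| = 9.300 ✗.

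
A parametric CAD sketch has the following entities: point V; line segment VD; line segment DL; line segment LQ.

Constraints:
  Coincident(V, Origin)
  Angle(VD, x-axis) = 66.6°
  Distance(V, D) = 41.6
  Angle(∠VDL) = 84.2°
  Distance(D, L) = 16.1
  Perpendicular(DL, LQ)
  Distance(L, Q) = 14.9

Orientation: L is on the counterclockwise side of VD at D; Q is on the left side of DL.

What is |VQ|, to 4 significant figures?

29.04

∠VDL = 84.2°, so DL runs at 66.6° + (180° − 84.2°) = 162.4° from the x-axis; with |DL| = 16.1, L = D + 16.1·(cos 162.4°, sin 162.4°) = (1.175, 43.05). DL ⟂ LQ; with |LQ| = 14.9 on the left of DL, Q = L + 14.9·(-0.3024, -0.9532) = (-3.330, 28.84). Then |VQ| = |Q − V| = 29.04.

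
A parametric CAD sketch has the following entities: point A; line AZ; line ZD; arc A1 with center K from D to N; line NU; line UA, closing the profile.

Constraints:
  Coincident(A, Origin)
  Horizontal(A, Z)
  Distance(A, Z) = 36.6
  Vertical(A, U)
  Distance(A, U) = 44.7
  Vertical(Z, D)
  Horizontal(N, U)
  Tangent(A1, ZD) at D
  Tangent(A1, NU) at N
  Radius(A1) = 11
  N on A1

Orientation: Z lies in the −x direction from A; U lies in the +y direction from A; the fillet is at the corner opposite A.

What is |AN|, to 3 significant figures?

51.5

The virtual corner opposite A is at (-36.6, 44.7). The tangent condition forces KD to be normal to ZD and the tangent condition forces KN to be normal to NU, with radius 11.0, so the center K sits 11.0 in from both sides at K = (-25.6, 33.7). That places the tangent points at D = (-36.6, 33.7) on ZD and N = (-25.6, 44.7) on NU. Then |AN| = |N − A| = 51.5.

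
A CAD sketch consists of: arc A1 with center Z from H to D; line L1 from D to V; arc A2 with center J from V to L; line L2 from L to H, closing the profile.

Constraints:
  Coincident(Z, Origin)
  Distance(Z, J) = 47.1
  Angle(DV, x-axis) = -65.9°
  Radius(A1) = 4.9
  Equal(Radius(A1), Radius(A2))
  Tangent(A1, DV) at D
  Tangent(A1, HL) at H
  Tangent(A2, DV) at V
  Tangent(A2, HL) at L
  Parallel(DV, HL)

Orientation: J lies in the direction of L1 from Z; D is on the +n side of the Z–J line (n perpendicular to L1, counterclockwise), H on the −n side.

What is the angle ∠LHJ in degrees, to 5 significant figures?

5.9393°

The slot axis is L1's direction at -65.9°, so u = (cos -65.9°, sin -65.9°) = (0.40833, -0.91283) and n = (−sin -65.9°, cos -65.9°) = (0.91283, 0.40833). Z is at the origin and J lies 47.1 along u from Z, so J = 47.1·u = (19.232, -42.994). Tangency of A1 to both parallel lines with radius 4.9 puts D and H at Z ± 4.9·n: D = (4.4729, 2.0008), H = (-4.4729, -2.0008). Equal radii place V and L the same way about J: V = J + 4.9·n = (23.705, -40.994), L = J − 4.9·n = (14.759, -44.995). Then cos ∠LHJ = HL·HJ / (|HL||HJ|), giving 5.9393°.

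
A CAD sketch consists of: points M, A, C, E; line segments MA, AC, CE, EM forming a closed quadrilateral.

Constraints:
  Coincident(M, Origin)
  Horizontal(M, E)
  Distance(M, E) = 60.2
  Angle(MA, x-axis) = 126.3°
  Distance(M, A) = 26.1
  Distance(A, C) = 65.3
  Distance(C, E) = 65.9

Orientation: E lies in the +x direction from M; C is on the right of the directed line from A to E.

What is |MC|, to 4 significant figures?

40.74

M is at the origin; ME is horizontal with |ME| = 60.2 and E in +x, so E = (60.2, 0). MA runs at 126.3° with |MA| = 26.1, so A = (-15.45, 21.03). C is determined by |AC| = 65.3 and |CE| = 65.9 together: it lies at the intersection of circle(A, 65.3) and circle(E, 65.9). With |AE| = 78.52, the foot of the radical line on AE is 38.76 from A and the perpendicular offset is √(65.3² − 38.76²) = 52.55. Taking the right-of-AE solution: C = (7.813, -39.98).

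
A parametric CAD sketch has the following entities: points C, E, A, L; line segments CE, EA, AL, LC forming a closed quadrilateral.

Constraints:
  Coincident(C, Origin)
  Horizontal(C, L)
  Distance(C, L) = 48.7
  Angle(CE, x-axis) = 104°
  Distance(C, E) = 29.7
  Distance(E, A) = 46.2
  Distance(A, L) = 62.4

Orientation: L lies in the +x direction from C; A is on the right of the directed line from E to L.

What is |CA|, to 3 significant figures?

20.6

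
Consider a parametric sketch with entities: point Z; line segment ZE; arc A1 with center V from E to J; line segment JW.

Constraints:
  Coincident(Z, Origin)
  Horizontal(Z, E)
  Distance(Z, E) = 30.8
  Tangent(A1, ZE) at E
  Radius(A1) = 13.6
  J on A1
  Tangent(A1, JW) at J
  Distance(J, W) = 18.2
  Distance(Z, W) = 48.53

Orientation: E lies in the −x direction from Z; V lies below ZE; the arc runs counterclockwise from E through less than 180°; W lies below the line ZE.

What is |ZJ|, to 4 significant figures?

47.14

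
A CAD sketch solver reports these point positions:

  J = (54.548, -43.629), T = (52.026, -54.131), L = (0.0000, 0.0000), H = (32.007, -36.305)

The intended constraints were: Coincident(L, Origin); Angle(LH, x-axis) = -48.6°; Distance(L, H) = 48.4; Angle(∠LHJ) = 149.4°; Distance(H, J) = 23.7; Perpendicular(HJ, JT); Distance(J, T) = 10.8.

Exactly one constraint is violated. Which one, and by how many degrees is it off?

Perpendicular(HJ, JT) — off by 4.50°.

L = (0.00, 0.00) ✓; LH at -48.60° ✓; |LH| = 48.40 ✓; ∠LHJ = 149.4° ✓; |HJ| = 23.70 ✓; ∠(HJ, JT) = 85.50° ✗; |JT| = 10.80 ✓.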